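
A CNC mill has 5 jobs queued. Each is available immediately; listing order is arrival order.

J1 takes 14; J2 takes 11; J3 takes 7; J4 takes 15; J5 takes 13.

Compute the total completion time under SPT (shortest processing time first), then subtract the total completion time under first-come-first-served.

SPT (increasing processing time): J3 J2 J5 J1 J4.
J3: 0→7
J2: 7→18
J5: 18→31
J1: 31→45
J4: 45→60
Sum = 7+18+31+45+60 = 161.
FIFO (arrival order): J1 J2 J3 J4 J5.
J1: 0→14
J2: 14→25
J3: 25→32
J4: 32→47
J5: 47→60
Sum = 14+25+32+47+60 = 178.
Difference = 161 − 178 = -17.

-17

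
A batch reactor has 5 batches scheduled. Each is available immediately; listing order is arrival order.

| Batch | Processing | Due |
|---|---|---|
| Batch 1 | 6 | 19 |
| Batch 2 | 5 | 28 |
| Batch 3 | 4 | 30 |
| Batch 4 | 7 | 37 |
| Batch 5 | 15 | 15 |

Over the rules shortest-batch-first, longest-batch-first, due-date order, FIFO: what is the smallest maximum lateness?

2

SPT (increasing processing time): Batch 3 Batch 2 Batch 1 Batch 4 Batch 5.
Batch 3: 0→4, due 30, lateness -26
Batch 2: 4→9, due 28, lateness -19
Batch 1: 9→15, due 19, lateness -4
Batch 4: 15→22, due 37, lateness -15
Batch 5: 22→37, due 15, lateness 22
Maximum = 22.
LPT (decreasing processing time): Batch 5 Batch 4 Batch 1 Batch 2 Batch 3.
Batch 5: 0→15, due 15, lateness 0
Batch 4: 15→22, due 37, lateness -15
Batch 1: 22→28, due 19, lateness 9
Batch 2: 28→33, due 28, lateness 5
Batch 3: 33→37, due 30, lateness 7
Maximum = 9.
EDD (increasing due date): Batch 5 Batch 1 Batch 2 Batch 3 Batch 4.
Batch 5: 0→15, due 15, lateness 0
Batch 1: 15→21, due 19, lateness 2
Batch 2: 21→26, due 28, lateness -2
Batch 3: 26→30, due 30, lateness 0
Batch 4: 30→37, due 37, lateness 0
Maximum = 2.
FIFO (arrival order): Batch 1 Batch 2 Batch 3 Batch 4 Batch 5.
Batch 1: 0→6, due 19, lateness -13
Batch 2: 6→11, due 28, lateness -17
Batch 3: 11→15, due 30, lateness -15
Batch 4: 15→22, due 37, lateness -15
Batch 5: 22→37, due 15, lateness 22
Maximum = 22.
SPT 22, LPT 9, EDD 2, FIFO 22 → minimum 2.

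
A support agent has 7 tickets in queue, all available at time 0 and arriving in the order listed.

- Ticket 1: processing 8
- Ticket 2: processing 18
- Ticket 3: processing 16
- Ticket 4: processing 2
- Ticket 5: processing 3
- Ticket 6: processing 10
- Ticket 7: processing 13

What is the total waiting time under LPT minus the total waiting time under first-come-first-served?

LPT (decreasing processing time): Ticket 2 Ticket 3 Ticket 7 Ticket 6 Ticket 1 Ticket 5 Ticket 4.
Ticket 2: waits 0, runs 0→18
Ticket 3: waits 18, runs 18→34
Ticket 7: waits 34, runs 34→47
Ticket 6: waits 47, runs 47→57
Ticket 1: waits 57, runs 57→65
Ticket 5: waits 65, runs 65→68
Ticket 4: waits 68, runs 68→70
Sum = 0+18+34+47+57+65+68 = 289.
FIFO (arrival order): Ticket 1 Ticket 2 Ticket 3 Ticket 4 Ticket 5 Ticket 6 Ticket 7.
Ticket 1: waits 0, runs 0→8
Ticket 2: waits 8, runs 8→26
Ticket 3: waits 26, runs 26→42
Ticket 4: waits 42, runs 42→44
Ticket 5: waits 44, runs 44→47
Ticket 6: waits 47, runs 47→57
Ticket 7: waits 57, runs 57→70
Sum = 0+8+26+42+44+47+57 = 224.
Difference = 289 − 224 = 65.

65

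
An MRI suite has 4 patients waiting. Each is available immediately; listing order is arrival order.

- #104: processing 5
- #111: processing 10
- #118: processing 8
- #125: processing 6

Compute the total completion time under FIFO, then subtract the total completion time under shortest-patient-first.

8

FIFO (arrival order): #104 #111 #118 #125.
#104: 0→5
#111: 5→15
#118: 15→23
#125: 23→29
Sum = 5+15+23+29 = 72.
SPT (increasing processing time): #104 #125 #118 #111.
#104: 0→5
#125: 5→11
#118: 11→19
#111: 19→29
Sum = 5+11+19+29 = 64.
Difference = 72 − 64 = 8.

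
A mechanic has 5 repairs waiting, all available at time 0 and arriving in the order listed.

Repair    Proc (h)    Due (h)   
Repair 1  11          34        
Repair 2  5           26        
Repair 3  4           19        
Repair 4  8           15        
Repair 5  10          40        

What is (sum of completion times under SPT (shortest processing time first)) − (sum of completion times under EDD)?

-8

SPT (increasing processing time): Repair 3 Repair 2 Repair 4 Repair 5 Repair 1.
Repair 3: 0→4
Repair 2: 4→9
Repair 4: 9→17
Repair 5: 17→27
Repair 1: 27→38
Sum = 4+9+17+27+38 = 95.
EDD (increasing due date): Repair 4 Repair 3 Repair 2 Repair 1 Repair 5.
Repair 4: 0→8
Repair 3: 8→12
Repair 2: 12→17
Repair 1: 17→28
Repair 5: 28→38
Sum = 8+12+17+28+38 = 103.
Difference = 95 − 103 = -8.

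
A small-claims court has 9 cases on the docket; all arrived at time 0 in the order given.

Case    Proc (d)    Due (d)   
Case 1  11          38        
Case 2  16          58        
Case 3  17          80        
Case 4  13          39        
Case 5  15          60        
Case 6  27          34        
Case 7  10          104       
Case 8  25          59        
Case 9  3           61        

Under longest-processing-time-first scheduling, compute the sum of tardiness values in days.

333

LPT (decreasing processing time): Case 6 Case 8 Case 3 Case 2 Case 5 Case 4 Case 1 Case 7 Case 9.
Case 6: 0→27, due 34, tardiness 0
Case 8: 27→52, due 59, tardiness 0
Case 3: 52→69, due 80, tardiness 0
Case 2: 69→85, due 58, tardiness 27
Case 5: 85→100, due 60, tardiness 40
Case 4: 100→113, due 39, tardiness 74
Case 1: 113→124, due 38, tardiness 86
Case 7: 124→134, due 104, tardiness 30
Case 9: 134→137, due 61, tardiness 76
Sum = 0+0+0+27+40+74+86+30+76 = 333.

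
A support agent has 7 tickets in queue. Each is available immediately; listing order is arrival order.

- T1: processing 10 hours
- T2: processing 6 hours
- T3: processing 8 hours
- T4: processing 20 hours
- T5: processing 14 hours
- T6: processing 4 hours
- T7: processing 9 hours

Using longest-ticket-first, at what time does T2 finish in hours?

LPT (decreasing processing time): T4 T5 T1 T7 T3 T2 T6.
T4: 0→20
T5: 20→34
T1: 34→44
T7: 44→53
T3: 53→61
T2: 61→67

67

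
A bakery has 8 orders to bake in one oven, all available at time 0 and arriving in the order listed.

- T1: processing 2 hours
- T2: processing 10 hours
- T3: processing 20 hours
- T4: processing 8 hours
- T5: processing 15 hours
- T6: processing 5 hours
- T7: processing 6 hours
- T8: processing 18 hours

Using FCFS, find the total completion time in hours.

351

FIFO (arrival order): T1 T2 T3 T4 T5 T6 T7 T8.
T1: 0→2
T2: 2→12
T3: 12→32
T4: 32→40
T5: 40→55
T6: 55→60
T7: 60→66
T8: 66→84
Sum = 2+12+32+40+55+60+66+84 = 351.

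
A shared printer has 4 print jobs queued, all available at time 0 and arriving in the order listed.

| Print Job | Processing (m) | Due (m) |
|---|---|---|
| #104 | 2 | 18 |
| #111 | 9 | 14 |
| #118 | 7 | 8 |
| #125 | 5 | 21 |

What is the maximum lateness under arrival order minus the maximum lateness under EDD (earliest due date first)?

FIFO (arrival order): #104 #111 #118 #125.
#104: 0→2, due 18, lateness -16
#111: 2→11, due 14, lateness -3
#118: 11→18, due 8, lateness 10
#125: 18→23, due 21, lateness 2
Maximum = 10.
EDD (increasing due date): #118 #111 #104 #125.
#118: 0→7, due 8, lateness -1
#111: 7→16, due 14, lateness 2
#104: 16→18, due 18, lateness 0
#125: 18→23, due 21, lateness 2
Maximum = 2.
Difference = 10 − 2 = 8.

8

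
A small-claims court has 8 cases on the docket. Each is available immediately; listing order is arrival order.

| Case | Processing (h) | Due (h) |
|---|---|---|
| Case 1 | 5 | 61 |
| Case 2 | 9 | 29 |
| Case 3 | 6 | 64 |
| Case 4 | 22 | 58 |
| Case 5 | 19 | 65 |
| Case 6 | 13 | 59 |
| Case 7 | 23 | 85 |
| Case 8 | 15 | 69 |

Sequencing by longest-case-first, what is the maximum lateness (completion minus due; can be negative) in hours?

72

LPT (decreasing processing time): Case 7 Case 4 Case 5 Case 8 Case 6 Case 2 Case 3 Case 1.
Case 7: 0→23, due 85, lateness -62
Case 4: 23→45, due 58, lateness -13
Case 5: 45→64, due 65, lateness -1
Case 8: 64→79, due 69, lateness 10
Case 6: 79→92, due 59, lateness 33
Case 2: 92→101, due 29, lateness 72
Case 3: 101→107, due 64, lateness 43
Case 1: 107→112, due 61, lateness 51
Maximum = 72.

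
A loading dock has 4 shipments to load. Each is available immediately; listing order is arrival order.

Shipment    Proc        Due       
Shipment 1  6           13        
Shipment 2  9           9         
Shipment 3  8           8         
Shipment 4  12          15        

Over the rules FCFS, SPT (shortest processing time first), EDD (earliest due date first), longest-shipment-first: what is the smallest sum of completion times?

FIFO (arrival order): Shipment 1 Shipment 2 Shipment 3 Shipment 4.
Shipment 1: 0→6
Shipment 2: 6→15
Shipment 3: 15→23
Shipment 4: 23→35
Sum = 6+15+23+35 = 79.
SPT (increasing processing time): Shipment 1 Shipment 3 Shipment 2 Shipment 4.
Shipment 1: 0→6
Shipment 3: 6→14
Shipment 2: 14→23
Shipment 4: 23→35
Sum = 6+14+23+35 = 78.
EDD (increasing due date): Shipment 3 Shipment 2 Shipment 1 Shipment 4.
Shipment 3: 0→8
Shipment 2: 8→17
Shipment 1: 17→23
Shipment 4: 23→35
Sum = 8+17+23+35 = 83.
LPT (decreasing processing time): Shipment 4 Shipment 2 Shipment 3 Shipment 1.
Shipment 4: 0→12
Shipment 2: 12→21
Shipment 3: 21→29
Shipment 1: 29→35
Sum = 12+21+29+35 = 97.
FIFO 79, SPT 78, EDD 83, LPT 97 → minimum 78.

78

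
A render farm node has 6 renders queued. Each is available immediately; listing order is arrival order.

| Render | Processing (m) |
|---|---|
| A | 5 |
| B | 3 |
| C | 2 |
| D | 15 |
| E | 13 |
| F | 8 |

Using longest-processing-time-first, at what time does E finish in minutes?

LPT (decreasing processing time): D E F A B C.
D: 0→15
E: 15→28

28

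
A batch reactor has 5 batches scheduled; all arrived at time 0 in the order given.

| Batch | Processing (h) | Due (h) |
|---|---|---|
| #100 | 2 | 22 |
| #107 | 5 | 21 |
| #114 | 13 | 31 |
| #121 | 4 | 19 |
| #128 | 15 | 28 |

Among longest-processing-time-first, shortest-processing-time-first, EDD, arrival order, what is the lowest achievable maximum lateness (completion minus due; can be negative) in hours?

8

LPT (decreasing processing time): #128 #114 #107 #121 #100.
#128: 0→15, due 28, lateness -13
#114: 15→28, due 31, lateness -3
#107: 28→33, due 21, lateness 12
#121: 33→37, due 19, lateness 18
#100: 37→39, due 22, lateness 17
Maximum = 18.
SPT (increasing processing time): #100 #121 #107 #114 #128.
#100: 0→2, due 22, lateness -20
#121: 2→6, due 19, lateness -13
#107: 6→11, due 21, lateness -10
#114: 11→24, due 31, lateness -7
#128: 24→39, due 28, lateness 11
Maximum = 11.
EDD (increasing due date): #121 #107 #100 #128 #114.
#121: 0→4, due 19, lateness -15
#107: 4→9, due 21, lateness -12
#100: 9→11, due 22, lateness -11
#128: 11→26, due 28, lateness -2
#114: 26→39, due 31, lateness 8
Maximum = 8.
FIFO (arrival order): #100 #107 #114 #121 #128.
#100: 0→2, due 22, lateness -20
#107: 2→7, due 21, lateness -14
#114: 7→20, due 31, lateness -11
#121: 20→24, due 19, lateness 5
#128: 24→39, due 28, lateness 11
Maximum = 11.
LPT 18, SPT 11, EDD 8, FIFO 11 → minimum 8.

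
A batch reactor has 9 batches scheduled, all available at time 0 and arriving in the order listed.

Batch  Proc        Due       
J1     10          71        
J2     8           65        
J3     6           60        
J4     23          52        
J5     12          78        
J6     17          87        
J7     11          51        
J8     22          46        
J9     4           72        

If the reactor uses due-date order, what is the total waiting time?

503

EDD (increasing due date): J8 J7 J4 J3 J2 J1 J9 J5 J6.
J8: waits 0, runs 0→22
J7: waits 22, runs 22→33
J4: waits 33, runs 33→56
J3: waits 56, runs 56→62
J2: waits 62, runs 62→70
J1: waits 70, runs 70→80
J9: waits 80, runs 80→84
J5: waits 84, runs 84→96
J6: waits 96, runs 96→113
Sum = 0+22+33+56+62+70+80+84+96 = 503.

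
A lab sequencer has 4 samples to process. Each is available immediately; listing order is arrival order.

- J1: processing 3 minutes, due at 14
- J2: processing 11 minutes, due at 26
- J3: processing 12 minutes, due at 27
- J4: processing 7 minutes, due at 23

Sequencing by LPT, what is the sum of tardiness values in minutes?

26

LPT (decreasing processing time): J3 J2 J4 J1.
J3: 0→12, due 27, tardiness 0
J2: 12→23, due 26, tardiness 0
J4: 23→30, due 23, tardiness 7
J1: 30→33, due 14, tardiness 19
Sum = 0+0+7+19 = 26.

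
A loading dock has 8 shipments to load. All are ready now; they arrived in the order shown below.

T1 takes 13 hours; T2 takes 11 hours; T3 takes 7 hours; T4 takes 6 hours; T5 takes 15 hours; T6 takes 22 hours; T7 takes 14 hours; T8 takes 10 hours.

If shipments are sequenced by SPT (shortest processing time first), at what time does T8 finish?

SPT (increasing processing time): T4 T3 T8 T2 T1 T7 T5 T6.
T4: 0→6
T3: 6→13
T8: 13→23

23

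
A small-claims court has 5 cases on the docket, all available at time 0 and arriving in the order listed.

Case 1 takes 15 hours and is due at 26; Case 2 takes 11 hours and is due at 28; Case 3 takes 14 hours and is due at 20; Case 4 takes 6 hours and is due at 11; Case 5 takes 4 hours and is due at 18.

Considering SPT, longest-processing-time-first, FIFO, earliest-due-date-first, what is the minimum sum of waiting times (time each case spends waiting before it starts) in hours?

70

SPT (increasing processing time): Case 5 Case 4 Case 2 Case 3 Case 1.
Case 5: waits 0, runs 0→4
Case 4: waits 4, runs 4→10
Case 2: waits 10, runs 10→21
Case 3: waits 21, runs 21→35
Case 1: waits 35, runs 35→50
Sum = 0+4+10+21+35 = 70.
LPT (decreasing processing time): Case 1 Case 3 Case 2 Case 4 Case 5.
Case 1: waits 0, runs 0→15
Case 3: waits 15, runs 15→29
Case 2: waits 29, runs 29→40
Case 4: waits 40, runs 40→46
Case 5: waits 46, runs 46→50
Sum = 0+15+29+40+46 = 130.
FIFO (arrival order): Case 1 Case 2 Case 3 Case 4 Case 5.
Case 1: waits 0, runs 0→15
Case 2: waits 15, runs 15→26
Case 3: waits 26, runs 26→40
Case 4: waits 40, runs 40→46
Case 5: waits 46, runs 46→50
Sum = 0+15+26+40+46 = 127.
EDD (increasing due date): Case 4 Case 5 Case 3 Case 1 Case 2.
Case 4: waits 0, runs 0→6
Case 5: waits 6, runs 6→10
Case 3: waits 10, runs 10→24
Case 1: waits 24, runs 24→39
Case 2: waits 39, runs 39→50
Sum = 0+6+10+24+39 = 79.
SPT 70, LPT 130, FIFO 127, EDD 79 → minimum 70.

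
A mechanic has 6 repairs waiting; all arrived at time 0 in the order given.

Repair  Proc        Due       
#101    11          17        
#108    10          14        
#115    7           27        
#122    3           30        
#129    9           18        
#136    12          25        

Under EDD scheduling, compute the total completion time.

204

EDD (increasing due date): #108 #101 #129 #136 #115 #122.
#108: 0→10
#101: 10→21
#129: 21→30
#136: 30→42
#115: 42→49
#122: 49→52
Sum = 10+21+30+42+49+52 = 204.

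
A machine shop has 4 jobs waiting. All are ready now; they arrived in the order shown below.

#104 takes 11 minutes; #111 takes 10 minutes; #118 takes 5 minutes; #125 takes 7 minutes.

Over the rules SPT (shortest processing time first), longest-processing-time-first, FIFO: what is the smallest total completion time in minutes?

SPT (increasing processing time): #118 #125 #111 #104.
#118: 0→5
#125: 5→12
#111: 12→22
#104: 22→33
Sum = 5+12+22+33 = 72.
LPT (decreasing processing time): #104 #111 #125 #118.
#104: 0→11
#111: 11→21
#125: 21→28
#118: 28→33
Sum = 11+21+28+33 = 93.
FIFO (arrival order): #104 #111 #118 #125.
#104: 0→11
#111: 11→21
#118: 21→26
#125: 26→33
Sum = 11+21+26+33 = 91.
SPT 72, LPT 93, FIFO 91 → minimum 72.

72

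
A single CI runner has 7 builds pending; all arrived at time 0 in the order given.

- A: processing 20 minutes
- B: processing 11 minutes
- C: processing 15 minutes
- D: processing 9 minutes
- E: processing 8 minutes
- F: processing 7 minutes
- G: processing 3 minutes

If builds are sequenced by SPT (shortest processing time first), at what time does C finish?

53

SPT (increasing processing time): G F E D B C A.
G: 0→3
F: 3→10
E: 10→18
D: 18→27
B: 27→38
C: 38→53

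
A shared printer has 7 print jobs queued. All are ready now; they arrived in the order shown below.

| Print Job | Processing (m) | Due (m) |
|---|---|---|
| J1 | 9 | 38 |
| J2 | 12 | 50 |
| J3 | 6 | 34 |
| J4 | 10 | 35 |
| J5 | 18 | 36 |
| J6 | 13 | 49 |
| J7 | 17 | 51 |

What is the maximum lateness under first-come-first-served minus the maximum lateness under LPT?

FIFO (arrival order): J1 J2 J3 J4 J5 J6 J7.
J1: 0→9, due 38, lateness -29
J2: 9→21, due 50, lateness -29
J3: 21→27, due 34, lateness -7
J4: 27→37, due 35, lateness 2
J5: 37→55, due 36, lateness 19
J6: 55→68, due 49, lateness 19
J7: 68→85, due 51, lateness 34
Maximum = 34.
LPT (decreasing processing time): J5 J7 J6 J2 J4 J1 J3.
J5: 0→18, due 36, lateness -18
J7: 18→35, due 51, lateness -16
J6: 35→48, due 49, lateness -1
J2: 48→60, due 50, lateness 10
J4: 60→70, due 35, lateness 35
J1: 70→79, due 38, lateness 41
J3: 79→85, due 34, lateness 51
Maximum = 51.
Difference = 34 − 51 = -17.

-17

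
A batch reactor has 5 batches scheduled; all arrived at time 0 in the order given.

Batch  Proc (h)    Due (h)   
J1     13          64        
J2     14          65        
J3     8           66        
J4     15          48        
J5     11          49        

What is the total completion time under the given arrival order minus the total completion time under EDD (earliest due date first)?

-8

FIFO (arrival order): J1 J2 J3 J4 J5.
J1: 0→13
J2: 13→27
J3: 27→35
J4: 35→50
J5: 50→61
Sum = 13+27+35+50+61 = 186.
EDD (increasing due date): J4 J5 J1 J2 J3.
J4: 0→15
J5: 15→26
J1: 26→39
J2: 39→53
J3: 53→61
Sum = 15+26+39+53+61 = 194.
Difference = 186 − 194 = -8.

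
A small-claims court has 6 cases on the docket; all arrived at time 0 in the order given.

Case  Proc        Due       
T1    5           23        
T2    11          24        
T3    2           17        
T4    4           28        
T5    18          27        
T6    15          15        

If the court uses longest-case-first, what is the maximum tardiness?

LPT (decreasing processing time): T5 T6 T2 T1 T4 T3.
T5: 0→18, due 27, tardiness 0
T6: 18→33, due 15, tardiness 18
T2: 33→44, due 24, tardiness 20
T1: 44→49, due 23, tardiness 26
T4: 49→53, due 28, tardiness 25
T3: 53→55, due 17, tardiness 38
Maximum = 38.

38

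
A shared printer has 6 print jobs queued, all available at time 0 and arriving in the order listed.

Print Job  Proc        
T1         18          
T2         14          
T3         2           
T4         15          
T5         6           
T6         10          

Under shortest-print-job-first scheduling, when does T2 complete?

SPT (increasing processing time): T3 T5 T6 T2 T4 T1.
T3: 0→2
T5: 2→8
T6: 8→18
T2: 18→32

32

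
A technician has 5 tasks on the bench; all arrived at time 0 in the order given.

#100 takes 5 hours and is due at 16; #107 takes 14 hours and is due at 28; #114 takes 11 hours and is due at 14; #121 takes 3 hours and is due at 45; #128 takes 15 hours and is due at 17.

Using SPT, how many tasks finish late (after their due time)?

SPT (increasing processing time): #121 #100 #114 #107 #128.
#121: 0→3, due 45, tardiness 0
#100: 3→8, due 16, tardiness 0
#114: 8→19, due 14, tardiness 5
#107: 19→33, due 28, tardiness 5
#128: 33→48, due 17, tardiness 31
Late tasks: 3.

3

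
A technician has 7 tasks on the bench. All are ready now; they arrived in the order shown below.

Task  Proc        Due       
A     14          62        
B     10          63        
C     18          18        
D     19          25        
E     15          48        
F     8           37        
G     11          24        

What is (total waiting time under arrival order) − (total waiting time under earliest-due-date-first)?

-6

FIFO (arrival order): A B C D E F G.
A: waits 0, runs 0→14
B: waits 14, runs 14→24
C: waits 24, runs 24→42
D: waits 42, runs 42→61
E: waits 61, runs 61→76
F: waits 76, runs 76→84
G: waits 84, runs 84→95
Sum = 0+14+24+42+61+76+84 = 301.
EDD (increasing due date): C G D F E A B.
C: waits 0, runs 0→18
G: waits 18, runs 18→29
D: waits 29, runs 29→48
F: waits 48, runs 48→56
E: waits 56, runs 56→71
A: waits 71, runs 71→85
B: waits 85, runs 85→95
Sum = 0+18+29+48+56+71+85 = 307.
Difference = 301 − 307 = -6.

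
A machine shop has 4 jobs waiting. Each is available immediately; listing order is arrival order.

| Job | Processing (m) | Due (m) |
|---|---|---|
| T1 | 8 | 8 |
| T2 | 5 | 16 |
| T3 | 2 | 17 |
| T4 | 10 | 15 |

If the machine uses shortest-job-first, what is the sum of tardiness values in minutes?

17

SPT (increasing processing time): T3 T2 T1 T4.
T3: 0→2, due 17, tardiness 0
T2: 2→7, due 16, tardiness 0
T1: 7→15, due 8, tardiness 7
T4: 15→25, due 15, tardiness 10
Sum = 0+0+7+10 = 17.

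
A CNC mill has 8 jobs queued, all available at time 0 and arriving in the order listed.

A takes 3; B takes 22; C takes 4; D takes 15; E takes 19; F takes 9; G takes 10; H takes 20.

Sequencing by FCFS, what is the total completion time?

FIFO (arrival order): A B C D E F G H.
A: 0→3
B: 3→25
C: 25→29
D: 29→44
E: 44→63
F: 63→72
G: 72→82
H: 82→102
Sum = 3+25+29+44+63+72+82+102 = 420.

420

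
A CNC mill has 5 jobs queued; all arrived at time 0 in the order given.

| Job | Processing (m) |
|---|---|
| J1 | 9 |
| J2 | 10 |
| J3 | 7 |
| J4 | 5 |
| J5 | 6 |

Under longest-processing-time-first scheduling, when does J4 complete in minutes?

LPT (decreasing processing time): J2 J1 J3 J5 J4.
J2: 0→10
J1: 10→19
J3: 19→26
J5: 26→32
J4: 32→37

37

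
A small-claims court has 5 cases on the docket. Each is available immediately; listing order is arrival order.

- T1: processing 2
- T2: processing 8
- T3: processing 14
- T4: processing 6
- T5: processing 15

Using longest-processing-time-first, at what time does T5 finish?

15

LPT (decreasing processing time): T5 T3 T2 T4 T1.
T5: 0→15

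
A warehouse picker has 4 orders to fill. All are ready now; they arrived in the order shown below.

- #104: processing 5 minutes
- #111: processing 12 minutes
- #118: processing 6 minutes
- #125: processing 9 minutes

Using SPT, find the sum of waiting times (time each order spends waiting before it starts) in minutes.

36

SPT (increasing processing time): #104 #118 #125 #111.
#104: waits 0, runs 0→5
#118: waits 5, runs 5→11
#125: waits 11, runs 11→20
#111: waits 20, runs 20→32
Sum = 0+5+11+20 = 36.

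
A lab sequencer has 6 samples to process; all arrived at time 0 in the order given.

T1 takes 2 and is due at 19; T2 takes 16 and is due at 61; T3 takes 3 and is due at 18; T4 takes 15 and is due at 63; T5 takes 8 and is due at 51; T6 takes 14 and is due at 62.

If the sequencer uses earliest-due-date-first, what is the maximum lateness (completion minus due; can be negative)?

EDD (increasing due date): T3 T1 T5 T2 T6 T4.
T3: 0→3, due 18, lateness -15
T1: 3→5, due 19, lateness -14
T5: 5→13, due 51, lateness -38
T2: 13→29, due 61, lateness -32
T6: 29→43, due 62, lateness -19
T4: 43→58, due 63, lateness -5
Maximum = -5.

-5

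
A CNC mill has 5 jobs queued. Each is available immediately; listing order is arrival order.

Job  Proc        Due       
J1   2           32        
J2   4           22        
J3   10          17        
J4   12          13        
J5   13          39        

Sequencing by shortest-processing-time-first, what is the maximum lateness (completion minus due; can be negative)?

SPT (increasing processing time): J1 J2 J3 J4 J5.
J1: 0→2, due 32, lateness -30
J2: 2→6, due 22, lateness -16
J3: 6→16, due 17, lateness -1
J4: 16→28, due 13, lateness 15
J5: 28→41, due 39, lateness 2
Maximum = 15.

15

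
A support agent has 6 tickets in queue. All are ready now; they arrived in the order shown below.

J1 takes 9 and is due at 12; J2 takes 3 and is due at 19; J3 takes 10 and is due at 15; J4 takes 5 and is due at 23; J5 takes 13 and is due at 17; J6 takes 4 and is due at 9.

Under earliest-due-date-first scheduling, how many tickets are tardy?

5

EDD (increasing due date): J6 J1 J3 J5 J2 J4.
J6: 0→4, due 9, tardiness 0
J1: 4→13, due 12, tardiness 1
J3: 13→23, due 15, tardiness 8
J5: 23→36, due 17, tardiness 19
J2: 36→39, due 19, tardiness 20
J4: 39→44, due 23, tardiness 21
Late tickets: 5.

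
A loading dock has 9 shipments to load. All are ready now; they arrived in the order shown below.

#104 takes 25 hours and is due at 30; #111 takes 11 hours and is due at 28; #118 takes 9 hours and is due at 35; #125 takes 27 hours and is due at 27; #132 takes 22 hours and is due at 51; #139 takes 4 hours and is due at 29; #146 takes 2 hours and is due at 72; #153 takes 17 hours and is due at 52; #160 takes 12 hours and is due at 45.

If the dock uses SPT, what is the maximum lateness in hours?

SPT (increasing processing time): #146 #139 #118 #111 #160 #153 #132 #104 #125.
#146: 0→2, due 72, lateness -70
#139: 2→6, due 29, lateness -23
#118: 6→15, due 35, lateness -20
#111: 15→26, due 28, lateness -2
#160: 26→38, due 45, lateness -7
#153: 38→55, due 52, lateness 3
#132: 55→77, due 51, lateness 26
#104: 77→102, due 30, lateness 72
#125: 102→129, due 27, lateness 102
Maximum = 102.

102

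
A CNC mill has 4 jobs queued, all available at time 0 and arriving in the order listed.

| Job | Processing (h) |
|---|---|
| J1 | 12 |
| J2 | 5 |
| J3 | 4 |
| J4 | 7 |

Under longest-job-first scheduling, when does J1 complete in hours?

12

LPT (decreasing processing time): J1 J4 J2 J3.
J1: 0→12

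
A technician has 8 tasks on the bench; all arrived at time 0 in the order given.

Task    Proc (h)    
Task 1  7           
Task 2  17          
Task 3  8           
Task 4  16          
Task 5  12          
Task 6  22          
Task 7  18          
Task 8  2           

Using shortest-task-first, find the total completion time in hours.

346

SPT (increasing processing time): Task 8 Task 1 Task 3 Task 5 Task 4 Task 2 Task 7 Task 6.
Task 8: 0→2
Task 1: 2→9
Task 3: 9→17
Task 5: 17→29
Task 4: 29→45
Task 2: 45→62
Task 7: 62→80
Task 6: 80→102
Sum = 2+9+17+29+45+62+80+102 = 346.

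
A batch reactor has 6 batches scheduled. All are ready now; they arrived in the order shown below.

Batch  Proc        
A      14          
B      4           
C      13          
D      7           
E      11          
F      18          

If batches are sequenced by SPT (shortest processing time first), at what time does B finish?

4

SPT (increasing processing time): B D E C A F.
B: 0→4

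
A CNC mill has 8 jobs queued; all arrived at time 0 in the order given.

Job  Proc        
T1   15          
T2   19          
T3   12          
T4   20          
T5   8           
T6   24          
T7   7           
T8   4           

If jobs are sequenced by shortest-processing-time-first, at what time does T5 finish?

19

SPT (increasing processing time): T8 T7 T5 T3 T1 T2 T4 T6.
T8: 0→4
T7: 4→11
T5: 11→19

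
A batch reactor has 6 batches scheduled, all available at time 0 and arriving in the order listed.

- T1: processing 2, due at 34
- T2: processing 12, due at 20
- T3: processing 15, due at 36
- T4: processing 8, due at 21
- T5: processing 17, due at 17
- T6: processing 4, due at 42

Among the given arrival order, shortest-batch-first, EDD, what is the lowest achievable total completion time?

147

FIFO (arrival order): T1 T2 T3 T4 T5 T6.
T1: 0→2
T2: 2→14
T3: 14→29
T4: 29→37
T5: 37→54
T6: 54→58
Sum = 2+14+29+37+54+58 = 194.
SPT (increasing processing time): T1 T6 T4 T2 T3 T5.
T1: 0→2
T6: 2→6
T4: 6→14
T2: 14→26
T3: 26→41
T5: 41→58
Sum = 2+6+14+26+41+58 = 147.
EDD (increasing due date): T5 T2 T4 T1 T3 T6.
T5: 0→17
T2: 17→29
T4: 29→37
T1: 37→39
T3: 39→54
T6: 54→58
Sum = 17+29+37+39+54+58 = 234.
FIFO 194, SPT 147, EDD 234 → minimum 147.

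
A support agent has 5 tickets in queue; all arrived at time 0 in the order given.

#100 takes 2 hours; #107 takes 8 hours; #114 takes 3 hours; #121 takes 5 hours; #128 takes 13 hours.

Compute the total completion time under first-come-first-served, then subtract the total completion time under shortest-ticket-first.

FIFO (arrival order): #100 #107 #114 #121 #128.
#100: 0→2
#107: 2→10
#114: 10→13
#121: 13→18
#128: 18→31
Sum = 2+10+13+18+31 = 74.
SPT (increasing processing time): #100 #114 #121 #107 #128.
#100: 0→2
#114: 2→5
#121: 5→10
#107: 10→18
#128: 18→31
Sum = 2+5+10+18+31 = 66.
Difference = 74 − 66 = 8.

8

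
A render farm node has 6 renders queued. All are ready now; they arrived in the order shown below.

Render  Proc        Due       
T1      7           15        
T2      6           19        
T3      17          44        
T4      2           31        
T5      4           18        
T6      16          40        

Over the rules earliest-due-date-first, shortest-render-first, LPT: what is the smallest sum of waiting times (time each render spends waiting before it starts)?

74

EDD (increasing due date): T1 T5 T2 T4 T6 T3.
T1: waits 0, runs 0→7
T5: waits 7, runs 7→11
T2: waits 11, runs 11→17
T4: waits 17, runs 17→19
T6: waits 19, runs 19→35
T3: waits 35, runs 35→52
Sum = 0+7+11+17+19+35 = 89.
SPT (increasing processing time): T4 T5 T2 T1 T6 T3.
T4: waits 0, runs 0→2
T5: waits 2, runs 2→6
T2: waits 6, runs 6→12
T1: waits 12, runs 12→19
T6: waits 19, runs 19→35
T3: waits 35, runs 35→52
Sum = 0+2+6+12+19+35 = 74.
LPT (decreasing processing time): T3 T6 T1 T2 T5 T4.
T3: waits 0, runs 0→17
T6: waits 17, runs 17→33
T1: waits 33, runs 33→40
T2: waits 40, runs 40→46
T5: waits 46, runs 46→50
T4: waits 50, runs 50→52
Sum = 0+17+33+40+46+50 = 186.
EDD 89, SPT 74, LPT 186 → minimum 74.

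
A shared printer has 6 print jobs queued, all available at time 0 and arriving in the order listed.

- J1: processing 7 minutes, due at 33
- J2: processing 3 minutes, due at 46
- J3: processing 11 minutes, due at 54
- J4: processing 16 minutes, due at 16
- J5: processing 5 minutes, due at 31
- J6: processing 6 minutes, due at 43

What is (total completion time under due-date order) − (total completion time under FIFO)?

19

EDD (increasing due date): J4 J5 J1 J6 J2 J3.
J4: 0→16
J5: 16→21
J1: 21→28
J6: 28→34
J2: 34→37
J3: 37→48
Sum = 16+21+28+34+37+48 = 184.
FIFO (arrival order): J1 J2 J3 J4 J5 J6.
J1: 0→7
J2: 7→10
J3: 10→21
J4: 21→37
J5: 37→42
J6: 42→48
Sum = 7+10+21+37+42+48 = 165.
Difference = 184 − 165 = 19.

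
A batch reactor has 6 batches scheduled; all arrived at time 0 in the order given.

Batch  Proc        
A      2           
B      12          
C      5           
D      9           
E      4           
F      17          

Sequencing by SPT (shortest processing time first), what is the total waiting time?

71

SPT (increasing processing time): A E C D B F.
A: waits 0, runs 0→2
E: waits 2, runs 2→6
C: waits 6, runs 6→11
D: waits 11, runs 11→20
B: waits 20, runs 20→32
F: waits 32, runs 32→49
Sum = 0+2+6+11+20+32 = 71.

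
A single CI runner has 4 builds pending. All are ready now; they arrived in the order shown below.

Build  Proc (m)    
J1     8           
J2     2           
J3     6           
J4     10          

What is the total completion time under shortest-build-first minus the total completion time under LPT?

SPT (increasing processing time): J2 J3 J1 J4.
J2: 0→2
J3: 2→8
J1: 8→16
J4: 16→26
Sum = 2+8+16+26 = 52.
LPT (decreasing processing time): J4 J1 J3 J2.
J4: 0→10
J1: 10→18
J3: 18→24
J2: 24→26
Sum = 10+18+24+26 = 78.
Difference = 52 − 78 = -26.

-26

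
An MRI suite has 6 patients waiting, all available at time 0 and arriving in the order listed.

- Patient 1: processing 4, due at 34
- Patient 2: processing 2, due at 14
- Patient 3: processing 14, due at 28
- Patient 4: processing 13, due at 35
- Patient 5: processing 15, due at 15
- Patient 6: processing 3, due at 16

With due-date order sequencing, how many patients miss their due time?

EDD (increasing due date): Patient 2 Patient 5 Patient 6 Patient 3 Patient 1 Patient 4.
Patient 2: 0→2, due 14, tardiness 0
Patient 5: 2→17, due 15, tardiness 2
Patient 6: 17→20, due 16, tardiness 4
Patient 3: 20→34, due 28, tardiness 6
Patient 1: 34→38, due 34, tardiness 4
Patient 4: 38→51, due 35, tardiness 16
Late patients: 5.

5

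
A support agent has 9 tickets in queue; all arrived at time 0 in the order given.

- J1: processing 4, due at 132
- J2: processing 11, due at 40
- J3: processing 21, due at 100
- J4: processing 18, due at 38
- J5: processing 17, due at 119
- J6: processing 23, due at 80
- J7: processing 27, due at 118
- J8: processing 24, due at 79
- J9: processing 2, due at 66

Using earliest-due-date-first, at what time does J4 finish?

18

EDD (increasing due date): J4 J2 J9 J8 J6 J3 J7 J5 J1.
J4: 0→18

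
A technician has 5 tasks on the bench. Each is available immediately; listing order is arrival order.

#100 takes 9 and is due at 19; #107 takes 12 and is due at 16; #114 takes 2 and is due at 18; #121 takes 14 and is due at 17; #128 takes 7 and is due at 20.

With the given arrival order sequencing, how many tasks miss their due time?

FIFO (arrival order): #100 #107 #114 #121 #128.
#100: 0→9, due 19, tardiness 0
#107: 9→21, due 16, tardiness 5
#114: 21→23, due 18, tardiness 5
#121: 23→37, due 17, tardiness 20
#128: 37→44, due 20, tardiness 24
Late tasks: 4.

4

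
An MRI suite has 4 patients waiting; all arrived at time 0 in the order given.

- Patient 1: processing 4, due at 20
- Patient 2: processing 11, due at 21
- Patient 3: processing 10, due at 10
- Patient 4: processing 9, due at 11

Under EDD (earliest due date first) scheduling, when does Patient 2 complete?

EDD (increasing due date): Patient 3 Patient 4 Patient 1 Patient 2.
Patient 3: 0→10
Patient 4: 10→19
Patient 1: 19→23
Patient 2: 23→34

34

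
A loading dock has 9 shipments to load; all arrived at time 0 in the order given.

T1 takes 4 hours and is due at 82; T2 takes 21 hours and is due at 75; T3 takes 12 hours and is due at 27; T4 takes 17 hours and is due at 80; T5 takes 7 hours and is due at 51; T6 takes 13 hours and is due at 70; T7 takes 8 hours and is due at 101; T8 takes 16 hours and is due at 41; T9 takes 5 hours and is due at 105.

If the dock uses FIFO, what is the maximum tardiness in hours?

FIFO (arrival order): T1 T2 T3 T4 T5 T6 T7 T8 T9.
T1: 0→4, due 82, tardiness 0
T2: 4→25, due 75, tardiness 0
T3: 25→37, due 27, tardiness 10
T4: 37→54, due 80, tardiness 0
T5: 54→61, due 51, tardiness 10
T6: 61→74, due 70, tardiness 4
T7: 74→82, due 101, tardiness 0
T8: 82→98, due 41, tardiness 57
T9: 98→103, due 105, tardiness 0
Maximum = 57.

57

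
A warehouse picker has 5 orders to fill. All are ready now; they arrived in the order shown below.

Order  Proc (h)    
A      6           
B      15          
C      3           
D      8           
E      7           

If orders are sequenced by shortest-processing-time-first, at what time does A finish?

SPT (increasing processing time): C A E D B.
C: 0→3
A: 3→9

9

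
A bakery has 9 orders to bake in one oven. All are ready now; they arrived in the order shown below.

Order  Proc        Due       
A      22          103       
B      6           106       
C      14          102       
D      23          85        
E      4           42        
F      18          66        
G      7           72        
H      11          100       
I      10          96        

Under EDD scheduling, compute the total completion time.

553

EDD (increasing due date): E F G D I H C A B.
E: 0→4
F: 4→22
G: 22→29
D: 29→52
I: 52→62
H: 62→73
C: 73→87
A: 87→109
B: 109→115
Sum = 4+22+29+52+62+73+87+109+115 = 553.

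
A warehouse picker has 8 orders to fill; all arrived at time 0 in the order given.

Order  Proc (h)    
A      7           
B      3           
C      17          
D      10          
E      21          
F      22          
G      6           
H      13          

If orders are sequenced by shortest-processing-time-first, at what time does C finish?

56

SPT (increasing processing time): B G A D H C E F.
B: 0→3
G: 3→9
A: 9→16
D: 16→26
H: 26→39
C: 39→56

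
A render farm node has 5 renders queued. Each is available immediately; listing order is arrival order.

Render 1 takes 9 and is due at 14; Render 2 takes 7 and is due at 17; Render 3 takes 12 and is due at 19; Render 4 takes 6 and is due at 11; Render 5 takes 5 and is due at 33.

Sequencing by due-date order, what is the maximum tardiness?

EDD (increasing due date): Render 4 Render 1 Render 2 Render 3 Render 5.
Render 4: 0→6, due 11, tardiness 0
Render 1: 6→15, due 14, tardiness 1
Render 2: 15→22, due 17, tardiness 5
Render 3: 22→34, due 19, tardiness 15
Render 5: 34→39, due 33, tardiness 6
Maximum = 15.

15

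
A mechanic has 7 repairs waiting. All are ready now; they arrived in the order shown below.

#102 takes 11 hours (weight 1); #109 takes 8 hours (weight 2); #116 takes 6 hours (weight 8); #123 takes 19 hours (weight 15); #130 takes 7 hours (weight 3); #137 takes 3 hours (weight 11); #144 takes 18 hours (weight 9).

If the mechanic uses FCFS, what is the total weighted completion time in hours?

FIFO (arrival order): #102 #109 #116 #123 #130 #137 #144.
#102: finishes 11, weight 1, w·C = 11
#109: finishes 19, weight 2, w·C = 38
#116: finishes 25, weight 8, w·C = 200
#123: finishes 44, weight 15, w·C = 660
#130: finishes 51, weight 3, w·C = 153
#137: finishes 54, weight 11, w·C = 594
#144: finishes 72, weight 9, w·C = 648
Sum = 11+38+200+660+153+594+648 = 2304.

2304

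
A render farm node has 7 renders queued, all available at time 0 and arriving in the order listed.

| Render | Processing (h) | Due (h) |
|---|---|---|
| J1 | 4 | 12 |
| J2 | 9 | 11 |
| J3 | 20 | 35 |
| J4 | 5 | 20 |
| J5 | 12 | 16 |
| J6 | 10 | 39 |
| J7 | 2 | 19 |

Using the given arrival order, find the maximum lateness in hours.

FIFO (arrival order): J1 J2 J3 J4 J5 J6 J7.
J1: 0→4, due 12, lateness -8
J2: 4→13, due 11, lateness 2
J3: 13→33, due 35, lateness -2
J4: 33→38, due 20, lateness 18
J5: 38→50, due 16, lateness 34
J6: 50→60, due 39, lateness 21
J7: 60→62, due 19, lateness 43
Maximum = 43.

43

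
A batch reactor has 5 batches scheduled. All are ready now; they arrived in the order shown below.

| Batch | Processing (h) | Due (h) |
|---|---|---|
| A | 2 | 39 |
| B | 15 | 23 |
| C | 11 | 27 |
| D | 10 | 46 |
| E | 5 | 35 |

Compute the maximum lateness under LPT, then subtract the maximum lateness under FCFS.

-2

LPT (decreasing processing time): B C D E A.
B: 0→15, due 23, lateness -8
C: 15→26, due 27, lateness -1
D: 26→36, due 46, lateness -10
E: 36→41, due 35, lateness 6
A: 41→43, due 39, lateness 4
Maximum = 6.
FIFO (arrival order): A B C D E.
A: 0→2, due 39, lateness -37
B: 2→17, due 23, lateness -6
C: 17→28, due 27, lateness 1
D: 28→38, due 46, lateness -8
E: 38→43, due 35, lateness 8
Maximum = 8.
Difference = 6 − 8 = -2.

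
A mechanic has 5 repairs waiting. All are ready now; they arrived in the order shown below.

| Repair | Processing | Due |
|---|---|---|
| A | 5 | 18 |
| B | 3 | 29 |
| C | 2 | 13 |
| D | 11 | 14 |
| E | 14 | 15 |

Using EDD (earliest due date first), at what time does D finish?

13

EDD (increasing due date): C D E A B.
C: 0→2
D: 2→13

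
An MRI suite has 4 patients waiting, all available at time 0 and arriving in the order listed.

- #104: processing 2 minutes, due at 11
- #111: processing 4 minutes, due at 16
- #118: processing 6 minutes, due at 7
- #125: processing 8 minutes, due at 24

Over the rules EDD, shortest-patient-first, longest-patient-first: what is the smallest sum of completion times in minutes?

EDD (increasing due date): #118 #104 #111 #125.
#118: 0→6
#104: 6→8
#111: 8→12
#125: 12→20
Sum = 6+8+12+20 = 46.
SPT (increasing processing time): #104 #111 #118 #125.
#104: 0→2
#111: 2→6
#118: 6→12
#125: 12→20
Sum = 2+6+12+20 = 40.
LPT (decreasing processing time): #125 #118 #111 #104.
#125: 0→8
#118: 8→14
#111: 14→18
#104: 18→20
Sum = 8+14+18+20 = 60.
EDD 46, SPT 40, LPT 60 → minimum 40.

40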